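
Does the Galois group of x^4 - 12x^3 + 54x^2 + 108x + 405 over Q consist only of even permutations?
The polynomial is irreducible of degree 4 over Q. Its discriminant is 176319369216 = 419904^2, a perfect square. A Galois group lies in the alternating group exactly when the discriminant is a square in Q, so the Galois group (A_4) is contained in A_4.

Yes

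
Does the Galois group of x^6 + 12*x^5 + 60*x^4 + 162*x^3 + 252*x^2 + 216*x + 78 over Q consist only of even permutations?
The polynomial is irreducible of degree 6 over Q. Its discriminant is 5038848, which is not a perfect square. A Galois group lies in the alternating group exactly when the discriminant is a square in Q, so the Galois group (S_3 x S_3) is not contained in A_6.

No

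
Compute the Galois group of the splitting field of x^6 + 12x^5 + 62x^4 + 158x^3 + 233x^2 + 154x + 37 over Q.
S_4 x C_2

The polynomial f is an irreducible sextic over Q, so G = Gal(f/Q) is one of the 16 transitive subgroups 6T1, ..., 6T16 of S_6. The discriminant of f is -15635001708544, which is not a perfect square, so G is not contained in A_6. The transitive groups of degree 6 not contained in A_6 are: C_6 (6T1, order 6), S_3 (6T2, order 6), D_6 (6T3, order 12), C_3 x S_3 (6T5, order 18), A_4 x C_2 (6T6, order 24), S_4 (6T8, order 24), S_3 x S_3 (6T9, order 36), S_4 x C_2 (6T11, order 48), (S_3 x S_3) : C_2 (6T13, order 72), PGL(2,5) (6T14, order 120), S_6 (6T16, order 720). By Dedekind's theorem, for a prime p not dividing disc(f) the degrees of the irreducible factors of f mod p form the cycle type of an element of G. Factoring f modulo the 17 such primes p <= 67 (skipping 2, 31, which divide the discriminant), each new pattern first appears at: mod 3: f = (x + 1)(x + 2)(x^4 + 2x + 2), pattern 4+1+1; mod 5: f = (x^3 + 3x + 3)(x^3 + 2x^2 + 4x + 4), pattern 3+3; mod 7: f = (x^6 + 5x^5 + 6x^4 + 4x^3 + 2x^2 + 2), pattern 6; mod 11: f = (x^2 + 4)(x^2 + 4x + 7)(x^2 + 8x + 8), pattern 2+2+2; mod 13: f = (x^2 + 5x + 1)(x^4 + 7x^3 + 8x + 11), pattern 4+2; mod 37: f = (x)(x + 17)(x^2 + 34x + 6)(x^2 + 35x + 24), pattern 2+2+1+1; mod 47: f = (x + 7)(x + 17)(x + 18)(x + 37)(x^2 + 27x + 7), pattern 2+1+1+1+1. No other pattern occurs in this range, so the set of observed cycle types is {4+1+1, 3+3, 6, 2+2+2, 4+2, 2+2+1+1, 2+1+1+1+1}. The candidates containing elements of all these cycle types are S_4 x C_2 (6T11) of order 48, S_6 (6T16) of order 720; the others are excluded. The observed types are precisely the cycle types that occur in S_4 x C_2 (6T11) (apart from the identity). Each of the other remaining candidates has further cycle types, and by the Chebotarev density theorem the matching factorization patterns would occur for a proportion of primes equal to their share of the group: S_6 (6T16) additionally contains elements of type 5+1, 3+2+1, 3+1+1+1 (304 of its 720 elements, about 42% of primes). None of the 17 primes tested shows any such pattern (for each of these groups the chance of that is below 10^-4), which rules them out. Hence G = S_4 x C_2 (6T11), of order 48.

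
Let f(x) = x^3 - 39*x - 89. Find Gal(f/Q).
The polynomial is an irreducible cubic over Q and its discriminant is 23409 = 153^2, a perfect square. For an irreducible cubic, a square discriminant forces the Galois group to be A_3, the cyclic group of order 3.

C_3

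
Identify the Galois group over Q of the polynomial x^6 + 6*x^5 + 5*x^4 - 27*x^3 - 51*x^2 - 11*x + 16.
The polynomial f is an irreducible sextic over Q, so G = Gal(f/Q) is one of the 16 transitive subgroups 6T1, ..., 6T16 of S_6. The discriminant of f is 30991489 = 5567^2, a perfect square, so G is contained in A_6. The transitive groups of degree 6 contained in A_6 are: A_4 (6T4, order 12), S_4 (6T7, order 24), (C_3 x C_3) : C_4 (6T10, order 36), PSL(2,5) (6T12, order 60), A_6 (6T15, order 360). By Dedekind's theorem, for a prime p not dividing disc(f) the degrees of the irreducible factors of f mod p form the cycle type of an element of G. Factoring f modulo the 21 such primes p <= 79 (skipping 19, which divides the discriminant), each new pattern first appears at: mod 2: f = (x)(x^5 + x^3 + x^2 + x + 1), pattern 5+1; mod 7: f = (x^3 + x^2 + 3x + 1)(x^3 + 5x^2 + 4x + 2), pattern 3+3; mod 61: f = (x + 38)(x + 60)(x^2 + 13x + 60)(x^2 + 17x + 55), pattern 2+2+1+1. No other pattern occurs in this range, so the set of observed cycle types is {5+1, 3+3, 2+2+1+1}. The candidates containing elements of all these cycle types are PSL(2,5) (6T12) of order 60, A_6 (6T15) of order 360; the others are excluded. The observed types are precisely the cycle types that occur in PSL(2,5) (6T12) (apart from the identity). Each of the other remaining candidates has further cycle types, and by the Chebotarev density theorem the matching factorization patterns would occur for a proportion of primes equal to their share of the group: A_6 (6T15) additionally contains elements of type 4+2, 3+1+1+1 (130 of its 360 elements, about 36% of primes). None of the 21 primes tested shows any such pattern (for each of these groups the chance of that is below 10^-4), which rules them out. Hence G = PSL(2,5) (6T12), of order 60.

PSL(2,5)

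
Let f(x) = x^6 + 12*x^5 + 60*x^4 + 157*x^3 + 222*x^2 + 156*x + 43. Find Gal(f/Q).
The polynomial f is an irreducible sextic over Q, so G = Gal(f/Q) is one of the 16 transitive subgroups 6T1, ..., 6T16 of S_6. The discriminant of f is -177147, which is not a perfect square, so G is not contained in A_6. The transitive groups of degree 6 not contained in A_6 are: C_6 (6T1, order 6), S_3 (6T2, order 6), D_6 (6T3, order 12), C_3 x S_3 (6T5, order 18), A_4 x C_2 (6T6, order 24), S_4 (6T8, order 24), S_3 x S_3 (6T9, order 36), S_4 x C_2 (6T11, order 48), (S_3 x S_3) : C_2 (6T13, order 72), PGL(2,5) (6T14, order 120), S_6 (6T16, order 720). By Dedekind's theorem, for a prime p not dividing disc(f) the degrees of the irreducible factors of f mod p form the cycle type of an element of G. Factoring f modulo the 33 such primes p <= 139 (skipping 3, which divides the discriminant), each new pattern first appears at: mod 2: f = (x^6 + x^3 + 1), pattern 6; mod 7: f = (x + 3)(x + 4)(x + 6)(x^3 + 6x^2 + 5x + 4), pattern 3+1+1+1; mod 17: f = (x^2 + 5x + 13)(x^2 + 8x + 2)(x^2 + 16x + 1), pattern 2+2+2; mod 19: f = (x^3 + 6x^2 + 12x + 14)(x^3 + 6x^2 + 12x + 18), pattern 3+3; mod 73: f = (x + 15)(x + 23)(x + 24)(x + 31)(x + 32)(x + 33), pattern 1+1+1+1+1+1. No other pattern occurs in this range, so the set of observed cycle types is {6, 3+1+1+1, 2+2+2, 3+3, 1+1+1+1+1+1}. The candidates containing elements of all these cycle types are C_3 x S_3 (6T5) of order 18, S_3 x S_3 (6T9) of order 36, (S_3 x S_3) : C_2 (6T13) of order 72, S_6 (6T16) of order 720; the others are excluded. The observed types are precisely the cycle types that occur in C_3 x S_3 (6T5). Each of the other remaining candidates has further cycle types, and by the Chebotarev density theorem the matching factorization patterns would occur for a proportion of primes equal to their share of the group: S_3 x S_3 (6T9) additionally contains elements of type 2+2+1+1 (9 of its 36 elements, about 25% of primes); (S_3 x S_3) : C_2 (6T13) additionally contains elements of type 4+2, 3+2+1, 2+2+1+1, 2+1+1+1+1 (45 of its 72 elements, about 62% of primes); S_6 (6T16) additionally contains elements of type 5+1, 4+2, 4+1+1, 3+2+1, 2+2+1+1, 2+1+1+1+1 (504 of its 720 elements, about 70% of primes). None of the 33 primes tested shows any such pattern (for each of these groups the chance of that is below 10^-4), which rules them out. Hence G = C_3 x S_3 (6T5), of order 18.

C_3 x S_3 (also written G18)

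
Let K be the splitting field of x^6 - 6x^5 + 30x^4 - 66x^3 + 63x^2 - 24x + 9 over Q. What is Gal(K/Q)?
The polynomial f is an irreducible sextic over Q, so G = Gal(f/Q) is one of the 16 transitive subgroups 6T1, ..., 6T16 of S_6. The discriminant of f is -5217636731328, which is not a perfect square, so G is not contained in A_6. The transitive groups of degree 6 not contained in A_6 are: C_6 (6T1, order 6), S_3 (6T2, order 6), D_6 (6T3, order 12), C_3 x S_3 (6T5, order 18), A_4 x C_2 (6T6, order 24), S_4 (6T8, order 24), S_3 x S_3 (6T9, order 36), S_4 x C_2 (6T11, order 48), (S_3 x S_3) : C_2 (6T13, order 72), PGL(2,5) (6T14, order 120), S_6 (6T16, order 720). By Dedekind's theorem, for a prime p not dividing disc(f) the degrees of the irreducible factors of f mod p form the cycle type of an element of G. Factoring f modulo the 21 such primes p <= 89 (skipping 2, 3, 7, which divide the discriminant), each new pattern first appears at: mod 5: f = (x^6 + 4x^5 + 4x^3 + 3x^2 + x + 4), pattern 6; mod 11: f = (x + 2)(x^5 + 3x^4 + 2x^3 + 7x^2 + 5x + 10), pattern 5+1; mod 13: f = (x + 2)(x + 4)(x^4 + x^3 + 3x^2 + 12x + 6), pattern 4+1+1; mod 23: f = (x + 10)(x + 12)(x^2 + 3x + 16)(x^2 + 15x + 5), pattern 2+2+1+1; mod 43: f = (x^3 + 2x^2 + 24x + 7)(x^3 + 35x^2 + 22x + 32), pattern 3+3; mod 61: f = (x^2 + 3x + 30)(x^2 + 14x + 43)(x^2 + 38x + 1), pattern 2+2+2. No other pattern occurs in this range, so the set of observed cycle types is {6, 5+1, 4+1+1, 2+2+1+1, 3+3, 2+2+2}. The candidates containing elements of all these cycle types are PGL(2,5) (6T14) of order 120, S_6 (6T16) of order 720; the others are excluded. The observed types are precisely the cycle types that occur in PGL(2,5) (6T14) (apart from the identity). Each of the other remaining candidates has further cycle types, and by the Chebotarev density theorem the matching factorization patterns would occur for a proportion of primes equal to their share of the group: S_6 (6T16) additionally contains elements of type 4+2, 3+2+1, 3+1+1+1, 2+1+1+1+1 (265 of its 720 elements, about 37% of primes). None of the 21 primes tested shows any such pattern (for each of these groups the chance of that is below 10^-4), which rules them out. Hence G = PGL(2,5) (6T14), of order 120.

PGL(2,5), S_5 acting on 6 points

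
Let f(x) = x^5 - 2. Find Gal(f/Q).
F_20 (order 20)

The polynomial f is an irreducible quintic over Q, so G = Gal(f/Q) is a transitive subgroup of S_5: one of C_5 (5T1, order 5), D_5 (5T2, order 10), F_20 (5T3, order 20), A_5 (5T4, order 60) or S_5 (5T5, order 120). The discriminant of f is 50000, which is not a perfect square, so G is not contained in A_5. The transitive groups of degree 5 not contained in A_5 are: F_20 (5T3, order 20), S_5 (5T5, order 120). By Dedekind's theorem, for a prime p not dividing disc(f) the degrees of the irreducible factors of f mod p form the cycle type of an element of G. Factoring f modulo the 18 such primes p <= 71 (skipping 2, 5, which divide the discriminant), each new pattern first appears at: mod 3: f = (x + 1)(x^4 + 2x^3 + x^2 + 2x + 1), pattern 4+1; mod 11: f = (x^5 + 9), pattern 5; mod 19: f = (x + 4)(x^2 + 16x + 16)(x^2 + 18x + 16), pattern 2+2+1. No other pattern occurs in this range, so the set of observed cycle types is {4+1, 5, 2+2+1}. The candidates containing elements of all these cycle types are F_20 (5T3) of order 20, S_5 (5T5) of order 120; the others are excluded. The observed types are precisely the cycle types that occur in F_20 (5T3) (apart from the identity). Each of the other remaining candidates has further cycle types, and by the Chebotarev density theorem the matching factorization patterns would occur for a proportion of primes equal to their share of the group: S_5 (5T5) additionally contains elements of type 3+2, 3+1+1, 2+1+1+1 (50 of its 120 elements, about 42% of primes). None of the 18 primes tested shows any such pattern (for each of these groups the chance of that is below 10^-4), which rules them out. Hence G = F_20 (5T3), of order 20.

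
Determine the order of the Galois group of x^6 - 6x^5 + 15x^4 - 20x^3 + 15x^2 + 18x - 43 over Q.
360

The degree of the splitting field over Q equals the order of the Galois group, so first determine the group. The polynomial f is an irreducible sextic over Q, so G = Gal(f/Q) is one of the 16 transitive subgroups 6T1, ..., 6T16 of S_6. The discriminant of f is 746496000000 = 864000^2, a perfect square, so G is contained in A_6. The transitive groups of degree 6 contained in A_6 are: A_4 (6T4, order 12), S_4 (6T7, order 24), (C_3 x C_3) : C_4 (6T10, order 36), PSL(2,5) (6T12, order 60), A_6 (6T15, order 360). By Dedekind's theorem, for a prime p not dividing disc(f) the degrees of the irreducible factors of f mod p form the cycle type of an element of G. Factoring f modulo the 6 such primes p <= 23 (skipping 2, 3, 5, which divide the discriminant), each new pattern first appears at: mod 7: f = (x + 2)(x^5 + 6x^4 + 3x^3 + 2x^2 + 4x + 3), pattern 5+1; mod 23: f = (x + 6)(x + 11)(x + 20)(x^3 + 3x^2 + 4x + 8), pattern 3+1+1+1. No other pattern occurs in this range, so the set of observed cycle types is {5+1, 3+1+1+1}. Among the candidates above, the only group containing elements of all these cycle types is A_6 (6T15) — each of A_4 (6T4), S_4 (6T7), (C_3 x C_3) : C_4 (6T10), PSL(2,5) (6T12) lacks at least one of them. Hence G = A_6 (6T15), of order 360. The Galois group A_6 (6T15) has order 360, so the splitting field has degree 360 over Q.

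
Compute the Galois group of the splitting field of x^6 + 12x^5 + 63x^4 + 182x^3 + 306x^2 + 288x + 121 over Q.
The polynomial f is an irreducible sextic over Q, so G = Gal(f/Q) is one of the 16 transitive subgroups 6T1, ..., 6T16 of S_6. The discriminant of f is -16003008, which is not a perfect square, so G is not contained in A_6. The transitive groups of degree 6 not contained in A_6 are: C_6 (6T1, order 6), S_3 (6T2, order 6), D_6 (6T3, order 12), C_3 x S_3 (6T5, order 18), A_4 x C_2 (6T6, order 24), S_4 (6T8, order 24), S_3 x S_3 (6T9, order 36), S_4 x C_2 (6T11, order 48), (S_3 x S_3) : C_2 (6T13, order 72), PGL(2,5) (6T14, order 120), S_6 (6T16, order 720). By Dedekind's theorem, for a prime p not dividing disc(f) the degrees of the irreducible factors of f mod p form the cycle type of an element of G. Factoring f modulo the 21 such primes p <= 89 (skipping 2, 3, 7, which divide the discriminant), each new pattern first appears at: mod 5: f = (x^6 + 2x^5 + 3x^4 + 2x^3 + x^2 + 3x + 1), pattern 6; mod 11: f = (x)(x^5 + x^4 + 8x^3 + 6x^2 + 9x + 2), pattern 5+1; mod 13: f = (x + 3)(x + 7)(x^4 + 2x^3 + 9x^2 + 11x + 7), pattern 4+1+1; mod 23: f = (x + 5)(x + 9)(x^2 + 9x + 16)(x^2 + 12x + 14), pattern 2+2+1+1; mod 43: f = (x^3 + 25x^2 + 24x + 21)(x^3 + 30x^2 + 20x + 16), pattern 3+3; mod 61: f = (x^2 + 36x + 40)(x^2 + 47x + 41)(x^2 + 51x + 35), pattern 2+2+2. No other pattern occurs in this range, so the set of observed cycle types is {6, 5+1, 4+1+1, 2+2+1+1, 3+3, 2+2+2}. The candidates containing elements of all these cycle types are PGL(2,5) (6T14) of order 120, S_6 (6T16) of order 720; the others are excluded. The observed types are precisely the cycle types that occur in PGL(2,5) (6T14) (apart from the identity). Each of the other remaining candidates has further cycle types, and by the Chebotarev density theorem the matching factorization patterns would occur for a proportion of primes equal to their share of the group: S_6 (6T16) additionally contains elements of type 4+2, 3+2+1, 3+1+1+1, 2+1+1+1+1 (265 of its 720 elements, about 37% of primes). None of the 21 primes tested shows any such pattern (for each of these groups the chance of that is below 10^-4), which rules them out. Hence G = PGL(2,5) (6T14), of order 120.

PGL(2,5) (also written S5(6))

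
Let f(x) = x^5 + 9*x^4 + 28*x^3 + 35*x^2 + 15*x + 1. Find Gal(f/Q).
The polynomial f is an irreducible quintic over Q, so G = Gal(f/Q) is a transitive subgroup of S_5: one of C_5 (5T1, order 5), D_5 (5T2, order 10), F_20 (5T3, order 20), A_5 (5T4, order 60) or S_5 (5T5, order 120). The discriminant of f is 14641 = 121^2, a perfect square, so G is contained in A_5. The transitive groups of degree 5 contained in A_5 are: C_5 (5T1, order 5), D_5 (5T2, order 10), A_5 (5T4, order 60). By Dedekind's theorem, for a prime p not dividing disc(f) the degrees of the irreducible factors of f mod p form the cycle type of an element of G. Factoring f modulo the 14 such primes p <= 47 (skipping 11, which divides the discriminant), each new pattern first appears at: mod 2: f = (x^5 + x^4 + x^2 + x + 1), pattern 5; mod 23: f = (x + 6)(x + 8)(x + 12)(x + 13)(x + 16), pattern 1+1+1+1+1. No other pattern occurs in this range, so the set of observed cycle types is {5, 1+1+1+1+1}. The candidates containing elements of all these cycle types are C_5 (5T1) of order 5, D_5 (5T2) of order 10, A_5 (5T4) of order 60; the others are excluded. The observed types are precisely the cycle types that occur in C_5 (5T1). Each of the other remaining candidates has further cycle types, and by the Chebotarev density theorem the matching factorization patterns would occur for a proportion of primes equal to their share of the group: D_5 (5T2) additionally contains elements of type 2+2+1 (5 of its 10 elements, about 50% of primes); A_5 (5T4) additionally contains elements of type 3+1+1, 2+2+1 (35 of its 60 elements, about 58% of primes). None of the 14 primes tested shows any such pattern (for each of these groups the chance of that is below 10^-4), which rules them out. Hence G = C_5 (5T1), of order 5.

C_5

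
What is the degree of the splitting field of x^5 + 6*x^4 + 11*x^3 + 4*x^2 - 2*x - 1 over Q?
The degree of the splitting field over Q equals the order of the Galois group, so first determine the group. The polynomial f is an irreducible quintic over Q, so G = Gal(f/Q) is a transitive subgroup of S_5: one of C_5 (5T1, order 5), D_5 (5T2, order 10), F_20 (5T3, order 20), A_5 (5T4, order 60) or S_5 (5T5, order 120). The discriminant of f is 2209 = 47^2, a perfect square, so G is contained in A_5. The transitive groups of degree 5 contained in A_5 are: C_5 (5T1, order 5), D_5 (5T2, order 10), A_5 (5T4, order 60). By Dedekind's theorem, for a prime p not dividing disc(f) the degrees of the irreducible factors of f mod p form the cycle type of an element of G. Factoring f modulo the 23 such primes p <= 89 (skipping 47, which divides the discriminant), each new pattern first appears at: mod 2: f = (x^5 + x^3 + 1), pattern 5; mod 5: f = (x + 2)(x^2 + 2)(x^2 + 4x + 1), pattern 2+2+1; mod 83: f = (x + 33)(x + 46)(x + 48)(x + 62)(x + 66), pattern 1+1+1+1+1. No other pattern occurs in this range, so the set of observed cycle types is {5, 2+2+1, 1+1+1+1+1}. The candidates containing elements of all these cycle types are D_5 (5T2) of order 10, A_5 (5T4) of order 60; the others are excluded. The observed types are precisely the cycle types that occur in D_5 (5T2). Each of the other remaining candidates has further cycle types, and by the Chebotarev density theorem the matching factorization patterns would occur for a proportion of primes equal to their share of the group: A_5 (5T4) additionally contains elements of type 3+1+1 (20 of its 60 elements, about 33% of primes). None of the 23 primes tested shows any such pattern (for each of these groups the chance of that is below 10^-4), which rules them out. Hence G = D_5 (5T2), of order 10. The Galois group D_5 (5T2) has order 10, so the splitting field has degree 10 over Q.

10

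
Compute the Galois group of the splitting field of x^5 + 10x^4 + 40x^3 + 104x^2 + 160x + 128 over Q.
S_5, the symmetric group on 5 letters

The polynomial f is an irreducible quintic over Q, so G = Gal(f/Q) is a transitive subgroup of S_5: one of C_5 (5T1, order 5), D_5 (5T2, order 10), F_20 (5T3, order 20), A_5 (5T4, order 60) or S_5 (5T5, order 120). The discriminant of f is 12033458176, which is not a perfect square, so G is not contained in A_5. The transitive groups of degree 5 not contained in A_5 are: F_20 (5T3, order 20), S_5 (5T5, order 120). By Dedekind's theorem, for a prime p not dividing disc(f) the degrees of the irreducible factors of f mod p form the cycle type of an element of G. Factoring f modulo the 3 such primes p <= 7 (skipping 2, which divides the discriminant), each new pattern first appears at: mod 3: f = (x^5 + x^4 + x^3 + 2x^2 + x + 2), pattern 5; mod 7: f = (x^2 + 2x + 3)(x^3 + x^2 + 3), pattern 3+2. No other pattern occurs in this range, so the set of observed cycle types is {5, 3+2}. Among the candidates above, the only group containing elements of all these cycle types is S_5 (5T5) — F_20 (5T3) lacks at least one of them. Hence G = S_5 (5T5), of order 120.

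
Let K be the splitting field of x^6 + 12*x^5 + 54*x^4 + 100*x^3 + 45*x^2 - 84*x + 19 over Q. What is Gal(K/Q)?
(S_3 x S_3) : C_2 (also written G72)

The polynomial f is an irreducible sextic over Q, so G = Gal(f/Q) is one of the 16 transitive subgroups 6T1, ..., 6T16 of S_6. The discriminant of f is -4801275041472, which is not a perfect square, so G is not contained in A_6. The transitive groups of degree 6 not contained in A_6 are: C_6 (6T1, order 6), S_3 (6T2, order 6), D_6 (6T3, order 12), C_3 x S_3 (6T5, order 18), A_4 x C_2 (6T6, order 24), S_4 (6T8, order 24), S_3 x S_3 (6T9, order 36), S_4 x C_2 (6T11, order 48), (S_3 x S_3) : C_2 (6T13, order 72), PGL(2,5) (6T14, order 120), S_6 (6T16, order 720). By Dedekind's theorem, for a prime p not dividing disc(f) the degrees of the irreducible factors of f mod p form the cycle type of an element of G. Factoring f modulo the 25 such primes p <= 127 (skipping 2, 3, 7, 13, 17, 43, which divide the discriminant), each new pattern first appears at: mod 5: f = (x^6 + 2x^5 + 4x^4 + x + 4), pattern 6; mod 11: f = (x^2 + 2x + 4)(x^4 + 10x^3 + 8x^2 + 2), pattern 4+2; mod 19: f = (x)(x^2 + 6x + 1)(x^3 + 6x^2 + 17x + 11), pattern 3+2+1; mod 31: f = (x + 11)(x + 26)(x^2 + 11x + 11)(x^2 + 26x + 24), pattern 2+2+1+1; mod 61: f = (x + 14)(x + 16)(x + 25)(x + 26)(x^2 + 53x + 6), pattern 2+1+1+1+1; mod 97: f = (x + 15)(x + 43)(x + 45)(x^3 + 6x^2 + 61x + 67), pattern 3+1+1+1; mod 113: f = (x^2 + 11x + 78)(x^2 + 53x + 76)(x^2 + 61x + 46), pattern 2+2+2; mod 127: f = (x^3 + 6x^2 + 58x + 35)(x^3 + 6x^2 + 87x + 84), pattern 3+3. No other pattern occurs in this range, so the set of observed cycle types is {6, 4+2, 3+2+1, 2+2+1+1, 2+1+1+1+1, 3+1+1+1, 2+2+2, 3+3}. The candidates containing elements of all these cycle types are (S_3 x S_3) : C_2 (6T13) of order 72, S_6 (6T16) of order 720; the others are excluded. The observed types are precisely the cycle types that occur in (S_3 x S_3) : C_2 (6T13) (apart from the identity). Each of the other remaining candidates has further cycle types, and by the Chebotarev density theorem the matching factorization patterns would occur for a proportion of primes equal to their share of the group: S_6 (6T16) additionally contains elements of type 5+1, 4+1+1 (234 of its 720 elements, about 32% of primes). None of the 25 primes tested shows any such pattern (for each of these groups the chance of that is below 10^-4), which rules them out. Hence G = (S_3 x S_3) : C_2 (6T13), of order 72.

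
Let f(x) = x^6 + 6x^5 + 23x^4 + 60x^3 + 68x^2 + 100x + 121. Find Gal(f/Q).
The polynomial f is an irreducible sextic over Q, so G = Gal(f/Q) is one of the 16 transitive subgroups 6T1, ..., 6T16 of S_6. The discriminant of f is 2046918914580544 = 45242888^2, a perfect square, so G is contained in A_6. The transitive groups of degree 6 contained in A_6 are: A_4 (6T4, order 12), S_4 (6T7, order 24), (C_3 x C_3) : C_4 (6T10, order 36), PSL(2,5) (6T12, order 60), A_6 (6T15, order 360). By Dedekind's theorem, for a prime p not dividing disc(f) the degrees of the irreducible factors of f mod p form the cycle type of an element of G. Factoring f modulo the 79 such primes p <= 419 (skipping 2, 31, which divide the discriminant), each new pattern first appears at: mod 3: f = (x^2 + x + 2)(x^4 + 2x^3 + x^2 + x + 2), pattern 4+2; mod 5: f = (x^3 + 2x^2 + x + 4)(x^3 + 4x^2 + 4x + 4), pattern 3+3; mod 11: f = (x)(x + 5)(x^2 + 2x + 5)(x^2 + 10x + 4), pattern 2+2+1+1; mod 67: f = (x + 7)(x + 11)(x + 16)(x + 22)(x + 31)(x + 53), pattern 1+1+1+1+1+1. No other pattern occurs in this range, so the set of observed cycle types is {4+2, 3+3, 2+2+1+1, 1+1+1+1+1+1}. The candidates containing elements of all these cycle types are S_4 (6T7) of order 24, (C_3 x C_3) : C_4 (6T10) of order 36, A_6 (6T15) of order 360; the others are excluded. The observed types are precisely the cycle types that occur in S_4 (6T7). Each of the other remaining candidates has further cycle types, and by the Chebotarev density theorem the matching factorization patterns would occur for a proportion of primes equal to their share of the group: (C_3 x C_3) : C_4 (6T10) additionally contains elements of type 3+1+1+1 (4 of its 36 elements, about 11% of primes); A_6 (6T15) additionally contains elements of type 5+1, 3+1+1+1 (184 of its 360 elements, about 51% of primes). None of the 79 primes tested shows any such pattern (for each of these groups the chance of that is below 10^-4), which rules them out. Hence G = S_4 (6T7), of order 24.

S_4 (order 24)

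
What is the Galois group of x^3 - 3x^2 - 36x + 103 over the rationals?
The polynomial is an irreducible cubic over Q and its discriminant is 123201 = 351^2, a perfect square. For an irreducible cubic, a square discriminant forces the Galois group to be A_3, the cyclic group of order 3.

C_3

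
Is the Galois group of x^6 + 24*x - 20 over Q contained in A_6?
The polynomial is irreducible of degree 6 over Q. Its discriminant is 746496000000 = 864000^2, a perfect square. A Galois group lies in the alternating group exactly when the discriminant is a square in Q, so the Galois group (A_6) is contained in A_6.

Yes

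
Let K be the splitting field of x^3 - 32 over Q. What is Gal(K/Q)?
The polynomial is an irreducible cubic over Q and its discriminant is -27648, which is not a perfect square. For an irreducible cubic, a non-square discriminant gives Galois group S_3.

3T2: S_3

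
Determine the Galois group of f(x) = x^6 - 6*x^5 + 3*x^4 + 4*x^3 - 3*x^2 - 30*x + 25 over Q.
S_3 x S_3 (order 36)

The polynomial f is an irreducible sextic over Q, so G = Gal(f/Q) is one of the 16 transitive subgroups 6T1, ..., 6T16 of S_6. The discriminant of f is 32289945753600, which is not a perfect square, so G is not contained in A_6. The transitive groups of degree 6 not contained in A_6 are: C_6 (6T1, order 6), S_3 (6T2, order 6), D_6 (6T3, order 12), C_3 x S_3 (6T5, order 18), A_4 x C_2 (6T6, order 24), S_4 (6T8, order 24), S_3 x S_3 (6T9, order 36), S_4 x C_2 (6T11, order 48), (S_3 x S_3) : C_2 (6T13, order 72), PGL(2,5) (6T14, order 120), S_6 (6T16, order 720). By Dedekind's theorem, for a prime p not dividing disc(f) the degrees of the irreducible factors of f mod p form the cycle type of an element of G. Factoring f modulo the 14 such primes p <= 59 (skipping 2, 3, 5, which divide the discriminant), each new pattern first appears at: mod 7: f = (x^6 + x^5 + 3x^4 + 4x^3 + 4x^2 + 5x + 4), pattern 6; mod 19: f = (x + 4)(x + 14)(x + 17)(x^3 + 16x^2 + 12x + 3), pattern 3+1+1+1; mod 23: f = (x + 2)(x + 15)(x^2 + 5x + 1)(x^2 + 18x + 20), pattern 2+2+1+1; mod 31: f = (x^2 + 4x + 29)(x^2 + 7x + 25)(x^2 + 14x + 15), pattern 2+2+2; mod 43: f = (x^3 + 40x^2 + 18x + 7)(x^3 + 40x^2 + 19x + 22), pattern 3+3. No other pattern occurs in this range, so the set of observed cycle types is {6, 3+1+1+1, 2+2+1+1, 2+2+2, 3+3}. The candidates containing elements of all these cycle types are S_3 x S_3 (6T9) of order 36, (S_3 x S_3) : C_2 (6T13) of order 72, S_6 (6T16) of order 720; the others are excluded. The observed types are precisely the cycle types that occur in S_3 x S_3 (6T9) (apart from the identity). Each of the other remaining candidates has further cycle types, and by the Chebotarev density theorem the matching factorization patterns would occur for a proportion of primes equal to their share of the group: (S_3 x S_3) : C_2 (6T13) additionally contains elements of type 4+2, 3+2+1, 2+1+1+1+1 (36 of its 72 elements, about 50% of primes); S_6 (6T16) additionally contains elements of type 5+1, 4+2, 4+1+1, 3+2+1, 2+1+1+1+1 (459 of its 720 elements, about 64% of primes). None of the 14 primes tested shows any such pattern (for each of these groups the chance of that is below 10^-4), which rules them out. Hence G = S_3 x S_3 (6T9), of order 36.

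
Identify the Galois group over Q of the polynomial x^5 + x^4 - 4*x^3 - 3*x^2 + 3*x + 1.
C_5, the cyclic group of order 5

The polynomial f is an irreducible quintic over Q, so G = Gal(f/Q) is a transitive subgroup of S_5: one of C_5 (5T1, order 5), D_5 (5T2, order 10), F_20 (5T3, order 20), A_5 (5T4, order 60) or S_5 (5T5, order 120). The discriminant of f is 14641 = 121^2, a perfect square, so G is contained in A_5. The transitive groups of degree 5 contained in A_5 are: C_5 (5T1, order 5), D_5 (5T2, order 10), A_5 (5T4, order 60). By Dedekind's theorem, for a prime p not dividing disc(f) the degrees of the irreducible factors of f mod p form the cycle type of an element of G. Factoring f modulo the 14 such primes p <= 47 (skipping 11, which divides the discriminant), each new pattern first appears at: mod 2: f = (x^5 + x^4 + x^2 + x + 1), pattern 5; mod 23: f = (x + 9)(x + 12)(x + 13)(x + 17)(x + 19), pattern 1+1+1+1+1. No other pattern occurs in this range, so the set of observed cycle types is {5, 1+1+1+1+1}. The candidates containing elements of all these cycle types are C_5 (5T1) of order 5, D_5 (5T2) of order 10, A_5 (5T4) of order 60; the others are excluded. The observed types are precisely the cycle types that occur in C_5 (5T1). Each of the other remaining candidates has further cycle types, and by the Chebotarev density theorem the matching factorization patterns would occur for a proportion of primes equal to their share of the group: D_5 (5T2) additionally contains elements of type 2+2+1 (5 of its 10 elements, about 50% of primes); A_5 (5T4) additionally contains elements of type 3+1+1, 2+2+1 (35 of its 60 elements, about 58% of primes). None of the 14 primes tested shows any such pattern (for each of these groups the chance of that is below 10^-4), which rules them out. Hence G = C_5 (5T1), of order 5.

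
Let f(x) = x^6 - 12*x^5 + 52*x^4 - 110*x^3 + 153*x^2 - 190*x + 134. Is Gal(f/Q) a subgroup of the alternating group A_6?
The polynomial is irreducible of degree 6 over Q. Its discriminant is -45161350144, which is not a perfect square. A Galois group lies in the alternating group exactly when the discriminant is a square in Q, so the Galois group (S_4 x C_2) is not contained in A_6.

No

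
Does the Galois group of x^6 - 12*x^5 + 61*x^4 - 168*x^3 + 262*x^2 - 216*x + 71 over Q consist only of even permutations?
Yes

The polynomial is irreducible of degree 6 over Q. Its discriminant is 153664 = 392^2, a perfect square. A Galois group lies in the alternating group exactly when the discriminant is a square in Q, so the Galois group (A_4) is contained in A_6.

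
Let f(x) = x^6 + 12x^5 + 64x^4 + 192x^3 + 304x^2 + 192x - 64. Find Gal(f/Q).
The polynomial f is an irreducible sextic over Q, so G = Gal(f/Q) is one of the 16 transitive subgroups 6T1, ..., 6T16 of S_6. The discriminant of f is 164995463643136 = 12845056^2, a perfect square, so G is contained in A_6. The transitive groups of degree 6 contained in A_6 are: A_4 (6T4, order 12), S_4 (6T7, order 24), (C_3 x C_3) : C_4 (6T10, order 36), PSL(2,5) (6T12, order 60), A_6 (6T15, order 360). By Dedekind's theorem, for a prime p not dividing disc(f) the degrees of the irreducible factors of f mod p form the cycle type of an element of G. Factoring f modulo the 33 such primes p <= 149 (skipping 2, 7, which divide the discriminant), each new pattern first appears at: mod 3: f = (x^3 + 2x + 1)(x^3 + 2x + 2), pattern 3+3; mod 13: f = (x + 1)(x + 3)(x^2 + 4x + 2)(x^2 + 4x + 11), pattern 2+2+1+1. No other pattern occurs in this range, so the set of observed cycle types is {3+3, 2+2+1+1}. The candidates containing elements of all these cycle types are A_4 (6T4) of order 12, S_4 (6T7) of order 24, (C_3 x C_3) : C_4 (6T10) of order 36, PSL(2,5) (6T12) of order 60, A_6 (6T15) of order 360; the others are excluded. The observed types are precisely the cycle types that occur in A_4 (6T4) (apart from the identity). Each of the other remaining candidates has further cycle types, and by the Chebotarev density theorem the matching factorization patterns would occur for a proportion of primes equal to their share of the group: S_4 (6T7) additionally contains elements of type 4+2 (6 of its 24 elements, about 25% of primes); (C_3 x C_3) : C_4 (6T10) additionally contains elements of type 4+2, 3+1+1+1 (22 of its 36 elements, about 61% of primes); PSL(2,5) (6T12) additionally contains elements of type 5+1 (24 of its 60 elements, about 40% of primes); A_6 (6T15) additionally contains elements of type 5+1, 4+2, 3+1+1+1 (274 of its 360 elements, about 76% of primes). None of the 33 primes tested shows any such pattern (for each of these groups the chance of that is below 10^-4), which rules them out. Hence G = A_4 (6T4), of order 12.

6T4: A_4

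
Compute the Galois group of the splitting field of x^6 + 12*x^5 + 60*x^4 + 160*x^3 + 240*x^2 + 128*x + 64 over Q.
S_6, the symmetric group on 6 letters

The polynomial f is an irreducible sextic over Q, so G = Gal(f/Q) is one of the 16 transitive subgroups 6T1, ..., 6T16 of S_6. The discriminant of f is -1388339588497408, which is not a perfect square, so G is not contained in A_6. The transitive groups of degree 6 not contained in A_6 are: C_6 (6T1, order 6), S_3 (6T2, order 6), D_6 (6T3, order 12), C_3 x S_3 (6T5, order 18), A_4 x C_2 (6T6, order 24), S_4 (6T8, order 24), S_3 x S_3 (6T9, order 36), S_4 x C_2 (6T11, order 48), (S_3 x S_3) : C_2 (6T13, order 72), PGL(2,5) (6T14, order 120), S_6 (6T16, order 720). By Dedekind's theorem, for a prime p not dividing disc(f) the degrees of the irreducible factors of f mod p form the cycle type of an element of G. Factoring f modulo the 3 such primes p <= 7 (skipping 2, which divides the discriminant), each new pattern first appears at: mod 3: f = (x^6 + x^3 + 2x + 1), pattern 6; mod 5: f = (x + 1)(x + 4)(x^4 + 2x^3 + x^2 + 2x + 1), pattern 4+1+1; mod 7: f = (x + 6)(x^2 + 3x + 1)(x^3 + 3x^2 + 6), pattern 3+2+1. No other pattern occurs in this range, so the set of observed cycle types is {6, 4+1+1, 3+2+1}. Among the candidates above, the only group containing elements of all these cycle types is S_6 (6T16); every other candidate lacks at least one of them. Hence G = S_6 (6T16), of order 720.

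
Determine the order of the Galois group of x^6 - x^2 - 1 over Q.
The degree of the splitting field over Q equals the order of the Galois group, so first determine the group. The polynomial f is an irreducible sextic over Q, so G = Gal(f/Q) is one of the 16 transitive subgroups 6T1, ..., 6T16 of S_6. The discriminant of f is 33856 = 184^2, a perfect square, so G is contained in A_6. The transitive groups of degree 6 contained in A_6 are: A_4 (6T4, order 12), S_4 (6T7, order 24), (C_3 x C_3) : C_4 (6T10, order 36), PSL(2,5) (6T12, order 60), A_6 (6T15, order 360). By Dedekind's theorem, for a prime p not dividing disc(f) the degrees of the irreducible factors of f mod p form the cycle type of an element of G. Factoring f modulo the 79 such primes p <= 419 (skipping 2, 23, which divide the discriminant), each new pattern first appears at: mod 3: f = (x^3 + x^2 + 2x + 1)(x^3 + 2x^2 + 2x + 2), pattern 3+3; mod 5: f = (x^2 + 3)(x^4 + 2x^2 + 3), pattern 4+2; mod 19: f = (x + 5)(x + 14)(x^2 + 9x + 15)(x^2 + 10x + 15), pattern 2+2+1+1; mod 223: f = (x + 16)(x + 57)(x + 78)(x + 145)(x + 166)(x + 207), pattern 1+1+1+1+1+1. No other pattern occurs in this range, so the set of observed cycle types is {3+3, 4+2, 2+2+1+1, 1+1+1+1+1+1}. The candidates containing elements of all these cycle types are S_4 (6T7) of order 24, (C_3 x C_3) : C_4 (6T10) of order 36, A_6 (6T15) of order 360; the others are excluded. The observed types are precisely the cycle types that occur in S_4 (6T7). Each of the other remaining candidates has further cycle types, and by the Chebotarev density theorem the matching factorization patterns would occur for a proportion of primes equal to their share of the group: (C_3 x C_3) : C_4 (6T10) additionally contains elements of type 3+1+1+1 (4 of its 36 elements, about 11% of primes); A_6 (6T15) additionally contains elements of type 5+1, 3+1+1+1 (184 of its 360 elements, about 51% of primes). None of the 79 primes tested shows any such pattern (for each of these groups the chance of that is below 10^-4), which rules them out. Hence G = S_4 (6T7), of order 24. The Galois group S_4 (6T7) has order 24, so the splitting field has degree 24 over Q.

24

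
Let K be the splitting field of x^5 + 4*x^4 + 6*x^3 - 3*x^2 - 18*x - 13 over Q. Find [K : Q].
The degree of the splitting field over Q equals the order of the Galois group, so first determine the group. The polynomial f is an irreducible quintic over Q, so G = Gal(f/Q) is a transitive subgroup of S_5: one of C_5 (5T1, order 5), D_5 (5T2, order 10), F_20 (5T3, order 20), A_5 (5T4, order 60) or S_5 (5T5, order 120). The discriminant of f is 373321 = 611^2, a perfect square, so G is contained in A_5. The transitive groups of degree 5 contained in A_5 are: C_5 (5T1, order 5), D_5 (5T2, order 10), A_5 (5T4, order 60). By Dedekind's theorem, for a prime p not dividing disc(f) the degrees of the irreducible factors of f mod p form the cycle type of an element of G. Factoring f modulo the 23 such primes p <= 97 (skipping 13, 47, which divide the discriminant), each new pattern first appears at: mod 2: f = (x^5 + x^2 + 1), pattern 5; mod 5: f = (x + 2)(x^2 + 3x + 3)(x^2 + 4x + 2), pattern 2+2+1; mod 83: f = (x + 6)(x + 14)(x + 75)(x + 77)(x + 81), pattern 1+1+1+1+1. No other pattern occurs in this range, so the set of observed cycle types is {5, 2+2+1, 1+1+1+1+1}. The candidates containing elements of all these cycle types are D_5 (5T2) of order 10, A_5 (5T4) of order 60; the others are excluded. The observed types are precisely the cycle types that occur in D_5 (5T2). Each of the other remaining candidates has further cycle types, and by the Chebotarev density theorem the matching factorization patterns would occur for a proportion of primes equal to their share of the group: A_5 (5T4) additionally contains elements of type 3+1+1 (20 of its 60 elements, about 33% of primes). None of the 23 primes tested shows any such pattern (for each of these groups the chance of that is below 10^-4), which rules them out. Hence G = D_5 (5T2), of order 10. The Galois group D_5 (5T2) has order 10, so the splitting field has degree 10 over Q.

10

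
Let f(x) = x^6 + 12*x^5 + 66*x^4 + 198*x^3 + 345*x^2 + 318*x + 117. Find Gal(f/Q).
The polynomial f is an irreducible sextic over Q, so G = Gal(f/Q) is one of the 16 transitive subgroups 6T1, ..., 6T16 of S_6. The discriminant of f is -1024192512, which is not a perfect square, so G is not contained in A_6. The transitive groups of degree 6 not contained in A_6 are: C_6 (6T1, order 6), S_3 (6T2, order 6), D_6 (6T3, order 12), C_3 x S_3 (6T5, order 18), A_4 x C_2 (6T6, order 24), S_4 (6T8, order 24), S_3 x S_3 (6T9, order 36), S_4 x C_2 (6T11, order 48), (S_3 x S_3) : C_2 (6T13, order 72), PGL(2,5) (6T14, order 120), S_6 (6T16, order 720). By Dedekind's theorem, for a prime p not dividing disc(f) the degrees of the irreducible factors of f mod p form the cycle type of an element of G. Factoring f modulo the 21 such primes p <= 89 (skipping 2, 3, 7, which divide the discriminant), each new pattern first appears at: mod 5: f = (x^6 + 2x^5 + x^4 + 3x^3 + 3x + 2), pattern 6; mod 11: f = (x + 8)(x^5 + 4x^4 + x^3 + 3x^2 + 2x + 5), pattern 5+1; mod 13: f = (x)(x + 2)(x^4 + 10x^3 + 7x^2 + 2x + 3), pattern 4+1+1; mod 23: f = (x + 15)(x + 21)(x^2 + 4x + 7)(x^2 + 18x + 7), pattern 2+2+1+1; mod 43: f = (x^3 + 25x^2 + 41x + 13)(x^3 + 30x^2 + 6x + 9), pattern 3+3; mod 61: f = (x^2 + 7x + 28)(x^2 + 20x + 10)(x^2 + 46x + 49), pattern 2+2+2. No other pattern occurs in this range, so the set of observed cycle types is {6, 5+1, 4+1+1, 2+2+1+1, 3+3, 2+2+2}. The candidates containing elements of all these cycle types are PGL(2,5) (6T14) of order 120, S_6 (6T16) of order 720; the others are excluded. The observed types are precisely the cycle types that occur in PGL(2,5) (6T14) (apart from the identity). Each of the other remaining candidates has further cycle types, and by the Chebotarev density theorem the matching factorization patterns would occur for a proportion of primes equal to their share of the group: S_6 (6T16) additionally contains elements of type 4+2, 3+2+1, 3+1+1+1, 2+1+1+1+1 (265 of its 720 elements, about 37% of primes). None of the 21 primes tested shows any such pattern (for each of these groups the chance of that is below 10^-4), which rules them out. Hence G = PGL(2,5) (6T14), of order 120.

PGL(2,5), S_5 acting on 6 points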